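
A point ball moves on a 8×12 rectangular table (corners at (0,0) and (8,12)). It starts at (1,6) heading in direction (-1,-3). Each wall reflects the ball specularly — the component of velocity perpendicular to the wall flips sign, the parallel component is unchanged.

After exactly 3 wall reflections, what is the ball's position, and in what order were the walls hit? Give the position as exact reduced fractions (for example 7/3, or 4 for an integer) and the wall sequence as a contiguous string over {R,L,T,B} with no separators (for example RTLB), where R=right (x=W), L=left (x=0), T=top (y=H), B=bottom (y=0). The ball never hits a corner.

1. t=1 → L at (0,3); v=(1,-3)
2. t=1 → B at (1,0); v=(1,3)
3. t=4 → T at (5,12); v=(1,-3)

Final position: (5,12)
Wall sequence: LBT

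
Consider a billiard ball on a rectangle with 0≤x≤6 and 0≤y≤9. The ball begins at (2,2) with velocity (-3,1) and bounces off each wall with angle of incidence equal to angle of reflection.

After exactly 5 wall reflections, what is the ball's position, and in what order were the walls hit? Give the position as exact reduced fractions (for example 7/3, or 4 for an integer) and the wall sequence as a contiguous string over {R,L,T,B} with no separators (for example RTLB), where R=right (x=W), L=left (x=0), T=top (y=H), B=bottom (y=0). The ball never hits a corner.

1. t=2/3 → L at (0,8/3); v=(3,1)
2. t=2 → R at (6,14/3); v=(-3,1)
3. t=2 → L at (0,20/3); v=(3,1)
4. t=2 → R at (6,26/3); v=(-3,1)
5. t=1/3 → T at (5,9); v=(-3,-1)

Final position: (5,9)
Wall sequence: LRLRT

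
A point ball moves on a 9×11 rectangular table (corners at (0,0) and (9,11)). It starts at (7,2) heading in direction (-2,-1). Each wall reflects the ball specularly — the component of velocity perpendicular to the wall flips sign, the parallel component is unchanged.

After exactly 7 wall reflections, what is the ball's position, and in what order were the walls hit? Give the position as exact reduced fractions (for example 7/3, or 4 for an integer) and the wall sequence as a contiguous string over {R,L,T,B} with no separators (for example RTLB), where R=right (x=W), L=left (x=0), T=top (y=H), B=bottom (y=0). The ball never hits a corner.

1. t=2 → B at (3,0); v=(-2,1)
2. t=3/2 → L at (0,3/2); v=(2,1)
3. t=9/2 → R at (9,6); v=(-2,1)
4. t=9/2 → L at (0,21/2); v=(2,1)
5. t=1/2 → T at (1,11); v=(2,-1)
6. t=4 → R at (9,7); v=(-2,-1)
7. t=9/2 → L at (0,5/2); v=(2,-1)

Final position: (0,5/2)
Wall sequence: BLRLTRL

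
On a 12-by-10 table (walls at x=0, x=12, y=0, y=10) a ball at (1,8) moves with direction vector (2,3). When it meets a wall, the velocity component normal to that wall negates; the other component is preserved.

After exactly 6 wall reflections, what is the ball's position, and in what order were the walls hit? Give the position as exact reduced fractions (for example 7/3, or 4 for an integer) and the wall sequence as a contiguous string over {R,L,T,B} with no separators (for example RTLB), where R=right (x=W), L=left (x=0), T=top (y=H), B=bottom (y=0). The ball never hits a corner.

1. t=2/3 → T at (7/3,10); v=(2,-3)
2. t=10/3 → B at (9,0); v=(2,3)
3. t=3/2 → R at (12,9/2); v=(-2,3)
4. t=11/6 → T at (25/3,10); v=(-2,-3)
5. t=10/3 → B at (5/3,0); v=(-2,3)
6. t=5/6 → L at (0,5/2); v=(2,3)

Final position: (0,5/2)
Wall sequence: TBRTBL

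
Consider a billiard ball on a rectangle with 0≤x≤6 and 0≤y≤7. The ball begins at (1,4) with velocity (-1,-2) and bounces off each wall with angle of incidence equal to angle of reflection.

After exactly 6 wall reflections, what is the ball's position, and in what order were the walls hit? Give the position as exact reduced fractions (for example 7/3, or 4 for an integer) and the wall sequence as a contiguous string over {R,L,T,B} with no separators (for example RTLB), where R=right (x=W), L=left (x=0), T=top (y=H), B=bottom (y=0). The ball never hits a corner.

1. t=1 → L at (0,2); v=(1,-2)
2. t=1 → B at (1,0); v=(1,2)
3. t=7/2 → T at (9/2,7); v=(1,-2)
4. t=3/2 → R at (6,4); v=(-1,-2)
5. t=2 → B at (4,0); v=(-1,2)
6. t=7/2 → T at (1/2,7); v=(-1,-2)

Final position: (1/2,7)
Wall sequence: LBTRBT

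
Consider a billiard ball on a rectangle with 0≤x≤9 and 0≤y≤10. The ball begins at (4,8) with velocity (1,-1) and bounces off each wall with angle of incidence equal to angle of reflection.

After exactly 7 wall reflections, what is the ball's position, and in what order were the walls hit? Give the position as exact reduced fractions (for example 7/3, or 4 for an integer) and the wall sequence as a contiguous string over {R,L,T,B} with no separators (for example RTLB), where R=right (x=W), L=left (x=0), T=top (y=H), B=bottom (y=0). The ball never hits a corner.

Final position: (0,4)
Wall sequence: RBLTRBL

1. t=5 → R at (9,3); v=(-1,-1)
2. t=3 → B at (6,0); v=(-1,1)
3. t=6 → L at (0,6); v=(1,1)
4. t=4 → T at (4,10); v=(1,-1)
5. t=5 → R at (9,5); v=(-1,-1)
6. t=5 → B at (4,0); v=(-1,1)
7. t=4 → L at (0,4); v=(1,1)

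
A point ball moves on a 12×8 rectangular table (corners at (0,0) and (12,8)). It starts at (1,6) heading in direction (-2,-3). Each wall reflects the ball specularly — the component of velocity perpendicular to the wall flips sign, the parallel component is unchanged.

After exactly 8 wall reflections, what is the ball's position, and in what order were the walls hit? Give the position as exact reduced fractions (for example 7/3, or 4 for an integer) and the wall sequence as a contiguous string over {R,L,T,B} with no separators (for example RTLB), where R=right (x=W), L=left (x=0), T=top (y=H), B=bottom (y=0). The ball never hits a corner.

Final position: (1/3,0)
Wall sequence: LBTRBTLB

1. t=1/2 → L at (0,9/2); v=(2,-3)
2. t=3/2 → B at (3,0); v=(2,3)
3. t=8/3 → T at (25/3,8); v=(2,-3)
4. t=11/6 → R at (12,5/2); v=(-2,-3)
5. t=5/6 → B at (31/3,0); v=(-2,3)
6. t=8/3 → T at (5,8); v=(-2,-3)
7. t=5/2 → L at (0,1/2); v=(2,-3)
8. t=1/6 → B at (1/3,0); v=(2,3)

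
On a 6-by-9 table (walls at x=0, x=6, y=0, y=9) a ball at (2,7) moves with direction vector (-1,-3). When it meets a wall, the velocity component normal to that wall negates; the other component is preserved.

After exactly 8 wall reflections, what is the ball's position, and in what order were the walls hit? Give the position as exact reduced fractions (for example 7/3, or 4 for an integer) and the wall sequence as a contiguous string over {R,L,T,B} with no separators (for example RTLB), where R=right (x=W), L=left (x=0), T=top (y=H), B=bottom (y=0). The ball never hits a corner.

Final position: (1/3,0)
Wall sequence: LBTRBTLB

1. t=2 → L at (0,1); v=(1,-3)
2. t=1/3 → B at (1/3,0); v=(1,3)
3. t=3 → T at (10/3,9); v=(1,-3)
4. t=8/3 → R at (6,1); v=(-1,-3)
5. t=1/3 → B at (17/3,0); v=(-1,3)
6. t=3 → T at (8/3,9); v=(-1,-3)
7. t=8/3 → L at (0,1); v=(1,-3)
8. t=1/3 → B at (1/3,0); v=(1,3)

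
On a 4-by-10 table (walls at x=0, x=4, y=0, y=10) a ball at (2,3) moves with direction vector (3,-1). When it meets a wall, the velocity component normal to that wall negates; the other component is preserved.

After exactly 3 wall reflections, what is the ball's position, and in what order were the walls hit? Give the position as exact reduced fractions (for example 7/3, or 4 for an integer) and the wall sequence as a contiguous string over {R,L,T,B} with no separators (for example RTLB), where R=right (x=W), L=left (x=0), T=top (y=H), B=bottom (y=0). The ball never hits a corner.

1. t=2/3 → R at (4,7/3); v=(-3,-1)
2. t=4/3 → L at (0,1); v=(3,-1)
3. t=1 → B at (3,0); v=(3,1)

Final position: (3,0)
Wall sequence: RLB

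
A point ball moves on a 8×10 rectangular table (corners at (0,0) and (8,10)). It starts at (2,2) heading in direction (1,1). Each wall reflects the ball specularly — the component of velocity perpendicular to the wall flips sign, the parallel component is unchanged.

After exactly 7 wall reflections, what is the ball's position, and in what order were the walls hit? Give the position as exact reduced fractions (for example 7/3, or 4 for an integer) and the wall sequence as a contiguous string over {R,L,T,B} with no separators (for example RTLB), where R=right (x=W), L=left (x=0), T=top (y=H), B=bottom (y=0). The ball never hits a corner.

Final position: (0,8)
Wall sequence: RTLBRTL

1. t=6 → R at (8,8); v=(-1,1)
2. t=2 → T at (6,10); v=(-1,-1)
3. t=6 → L at (0,4); v=(1,-1)
4. t=4 → B at (4,0); v=(1,1)
5. t=4 → R at (8,4); v=(-1,1)
6. t=6 → T at (2,10); v=(-1,-1)
7. t=2 → L at (0,8); v=(1,-1)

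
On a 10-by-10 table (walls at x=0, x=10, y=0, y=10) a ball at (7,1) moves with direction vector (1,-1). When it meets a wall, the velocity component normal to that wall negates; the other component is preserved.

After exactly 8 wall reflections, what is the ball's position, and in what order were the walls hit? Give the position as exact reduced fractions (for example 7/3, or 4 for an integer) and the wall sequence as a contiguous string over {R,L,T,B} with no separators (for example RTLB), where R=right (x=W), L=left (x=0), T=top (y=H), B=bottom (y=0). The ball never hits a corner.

Final position: (0,8)
Wall sequence: BRTLBRTL

1. t=1 → B at (8,0); v=(1,1)
2. t=2 → R at (10,2); v=(-1,1)
3. t=8 → T at (2,10); v=(-1,-1)
4. t=2 → L at (0,8); v=(1,-1)
5. t=8 → B at (8,0); v=(1,1)
6. t=2 → R at (10,2); v=(-1,1)
7. t=8 → T at (2,10); v=(-1,-1)
8. t=2 → L at (0,8); v=(1,-1)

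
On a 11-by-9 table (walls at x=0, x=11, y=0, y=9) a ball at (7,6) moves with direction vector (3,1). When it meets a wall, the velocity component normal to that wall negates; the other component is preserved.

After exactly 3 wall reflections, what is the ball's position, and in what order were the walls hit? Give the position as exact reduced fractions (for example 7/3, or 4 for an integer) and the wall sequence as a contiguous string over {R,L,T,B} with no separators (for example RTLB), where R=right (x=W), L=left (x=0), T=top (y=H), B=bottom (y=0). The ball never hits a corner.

Final position: (0,7)
Wall sequence: RTL

1. t=4/3 → R at (11,22/3); v=(-3,1)
2. t=5/3 → T at (6,9); v=(-3,-1)
3. t=2 → L at (0,7); v=(3,-1)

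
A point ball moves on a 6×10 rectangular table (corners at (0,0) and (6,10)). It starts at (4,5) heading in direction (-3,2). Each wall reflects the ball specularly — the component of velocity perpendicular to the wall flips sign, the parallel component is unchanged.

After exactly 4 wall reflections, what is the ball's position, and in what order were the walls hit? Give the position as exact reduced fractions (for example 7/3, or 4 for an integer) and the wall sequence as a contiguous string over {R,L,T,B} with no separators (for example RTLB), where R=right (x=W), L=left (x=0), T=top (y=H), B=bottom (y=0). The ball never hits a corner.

1. t=4/3 → L at (0,23/3); v=(3,2)
2. t=7/6 → T at (7/2,10); v=(3,-2)
3. t=5/6 → R at (6,25/3); v=(-3,-2)
4. t=2 → L at (0,13/3); v=(3,-2)

Final position: (0,13/3)
Wall sequence: LTRL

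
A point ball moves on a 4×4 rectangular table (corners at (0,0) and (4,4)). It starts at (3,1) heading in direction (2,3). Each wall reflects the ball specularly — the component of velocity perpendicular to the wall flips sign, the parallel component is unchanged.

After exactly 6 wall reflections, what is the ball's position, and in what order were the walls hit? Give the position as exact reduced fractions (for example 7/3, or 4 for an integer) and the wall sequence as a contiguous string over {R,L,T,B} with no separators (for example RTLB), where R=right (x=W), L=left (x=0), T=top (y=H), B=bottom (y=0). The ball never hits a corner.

Final position: (4,3/2)
Wall sequence: RTBLTR

1. t=1/2 → R at (4,5/2); v=(-2,3)
2. t=1/2 → T at (3,4); v=(-2,-3)
3. t=4/3 → B at (1/3,0); v=(-2,3)
4. t=1/6 → L at (0,1/2); v=(2,3)
5. t=7/6 → T at (7/3,4); v=(2,-3)
6. t=5/6 → R at (4,3/2); v=(-2,-3)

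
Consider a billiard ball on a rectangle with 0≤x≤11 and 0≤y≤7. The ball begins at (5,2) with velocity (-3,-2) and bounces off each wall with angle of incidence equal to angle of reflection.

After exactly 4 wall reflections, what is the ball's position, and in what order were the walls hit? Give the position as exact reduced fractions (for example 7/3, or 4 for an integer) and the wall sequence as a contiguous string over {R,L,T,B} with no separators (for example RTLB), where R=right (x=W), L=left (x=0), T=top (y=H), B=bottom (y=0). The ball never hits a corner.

1. t=1 → B at (2,0); v=(-3,2)
2. t=2/3 → L at (0,4/3); v=(3,2)
3. t=17/6 → T at (17/2,7); v=(3,-2)
4. t=5/6 → R at (11,16/3); v=(-3,-2)

Final position: (11,16/3)
Wall sequence: BLTR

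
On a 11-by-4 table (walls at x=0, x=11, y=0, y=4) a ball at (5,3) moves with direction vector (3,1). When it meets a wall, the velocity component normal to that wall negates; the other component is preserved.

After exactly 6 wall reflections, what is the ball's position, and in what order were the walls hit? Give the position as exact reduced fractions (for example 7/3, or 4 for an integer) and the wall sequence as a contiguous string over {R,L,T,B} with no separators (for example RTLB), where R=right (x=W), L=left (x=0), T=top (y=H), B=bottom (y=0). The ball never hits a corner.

Final position: (11,11/3)
Wall sequence: TRBLTR

1. t=1 → T at (8,4); v=(3,-1)
2. t=1 → R at (11,3); v=(-3,-1)
3. t=3 → B at (2,0); v=(-3,1)
4. t=2/3 → L at (0,2/3); v=(3,1)
5. t=10/3 → T at (10,4); v=(3,-1)
6. t=1/3 → R at (11,11/3); v=(-3,-1)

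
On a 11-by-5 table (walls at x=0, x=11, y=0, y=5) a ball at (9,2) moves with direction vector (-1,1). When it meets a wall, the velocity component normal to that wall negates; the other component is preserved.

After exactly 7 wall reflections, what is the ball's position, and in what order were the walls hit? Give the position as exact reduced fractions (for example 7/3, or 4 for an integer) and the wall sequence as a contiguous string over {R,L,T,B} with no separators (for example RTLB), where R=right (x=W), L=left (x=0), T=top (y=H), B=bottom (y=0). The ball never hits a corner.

Final position: (8,5)
Wall sequence: TBLTBRT

1. t=3 → T at (6,5); v=(-1,-1)
2. t=5 → B at (1,0); v=(-1,1)
3. t=1 → L at (0,1); v=(1,1)
4. t=4 → T at (4,5); v=(1,-1)
5. t=5 → B at (9,0); v=(1,1)
6. t=2 → R at (11,2); v=(-1,1)
7. t=3 → T at (8,5); v=(-1,-1)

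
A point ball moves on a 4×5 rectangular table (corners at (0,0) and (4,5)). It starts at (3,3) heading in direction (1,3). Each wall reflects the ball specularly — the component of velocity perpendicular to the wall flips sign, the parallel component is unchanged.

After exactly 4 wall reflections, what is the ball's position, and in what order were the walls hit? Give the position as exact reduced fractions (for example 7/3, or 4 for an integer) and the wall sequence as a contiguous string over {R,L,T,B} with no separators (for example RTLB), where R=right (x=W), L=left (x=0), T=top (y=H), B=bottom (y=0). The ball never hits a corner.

1. t=2/3 → T at (11/3,5); v=(1,-3)
2. t=1/3 → R at (4,4); v=(-1,-3)
3. t=4/3 → B at (8/3,0); v=(-1,3)
4. t=5/3 → T at (1,5); v=(-1,-3)

Final position: (1,5)
Wall sequence: TRBT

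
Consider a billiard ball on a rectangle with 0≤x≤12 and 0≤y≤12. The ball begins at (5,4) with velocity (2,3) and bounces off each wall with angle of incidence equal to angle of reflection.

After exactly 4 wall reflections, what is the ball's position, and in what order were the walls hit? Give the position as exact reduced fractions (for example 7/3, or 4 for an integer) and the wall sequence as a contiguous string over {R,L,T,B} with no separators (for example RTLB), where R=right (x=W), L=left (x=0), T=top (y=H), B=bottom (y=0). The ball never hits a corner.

Final position: (0,17/2)
Wall sequence: TRBL

1. t=8/3 → T at (31/3,12); v=(2,-3)
2. t=5/6 → R at (12,19/2); v=(-2,-3)
3. t=19/6 → B at (17/3,0); v=(-2,3)
4. t=17/6 → L at (0,17/2); v=(2,3)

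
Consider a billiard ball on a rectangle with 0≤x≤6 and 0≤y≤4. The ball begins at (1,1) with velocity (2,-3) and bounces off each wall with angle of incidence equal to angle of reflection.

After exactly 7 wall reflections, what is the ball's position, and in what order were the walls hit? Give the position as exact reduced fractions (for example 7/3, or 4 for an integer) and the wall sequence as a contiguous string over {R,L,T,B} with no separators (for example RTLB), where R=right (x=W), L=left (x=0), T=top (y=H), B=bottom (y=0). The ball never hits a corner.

1. t=1/3 → B at (5/3,0); v=(2,3)
2. t=4/3 → T at (13/3,4); v=(2,-3)
3. t=5/6 → R at (6,3/2); v=(-2,-3)
4. t=1/2 → B at (5,0); v=(-2,3)
5. t=4/3 → T at (7/3,4); v=(-2,-3)
6. t=7/6 → L at (0,1/2); v=(2,-3)
7. t=1/6 → B at (1/3,0); v=(2,3)

Final position: (1/3,0)
Wall sequence: BTRBTLB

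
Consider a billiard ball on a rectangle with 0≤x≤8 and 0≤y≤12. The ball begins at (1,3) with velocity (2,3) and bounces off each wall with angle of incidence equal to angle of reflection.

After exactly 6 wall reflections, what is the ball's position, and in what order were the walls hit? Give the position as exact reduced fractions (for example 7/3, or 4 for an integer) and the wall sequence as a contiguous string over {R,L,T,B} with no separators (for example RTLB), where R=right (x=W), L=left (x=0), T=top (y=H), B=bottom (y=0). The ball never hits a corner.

1. t=3 → T at (7,12); v=(2,-3)
2. t=1/2 → R at (8,21/2); v=(-2,-3)
3. t=7/2 → B at (1,0); v=(-2,3)
4. t=1/2 → L at (0,3/2); v=(2,3)
5. t=7/2 → T at (7,12); v=(2,-3)
6. t=1/2 → R at (8,21/2); v=(-2,-3)

Final position: (8,21/2)
Wall sequence: TRBLTR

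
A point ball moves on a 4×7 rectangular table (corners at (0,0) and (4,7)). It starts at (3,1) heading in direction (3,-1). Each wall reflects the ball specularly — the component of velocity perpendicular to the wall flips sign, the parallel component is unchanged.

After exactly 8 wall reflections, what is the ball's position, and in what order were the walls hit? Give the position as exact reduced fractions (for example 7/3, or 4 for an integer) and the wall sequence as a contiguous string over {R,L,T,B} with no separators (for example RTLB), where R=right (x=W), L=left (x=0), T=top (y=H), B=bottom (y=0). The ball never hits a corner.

Final position: (3,7)
Wall sequence: RBLRLRLT

1. t=1/3 → R at (4,2/3); v=(-3,-1)
2. t=2/3 → B at (2,0); v=(-3,1)
3. t=2/3 → L at (0,2/3); v=(3,1)
4. t=4/3 → R at (4,2); v=(-3,1)
5. t=4/3 → L at (0,10/3); v=(3,1)
6. t=4/3 → R at (4,14/3); v=(-3,1)
7. t=4/3 → L at (0,6); v=(3,1)
8. t=1 → T at (3,7); v=(3,-1)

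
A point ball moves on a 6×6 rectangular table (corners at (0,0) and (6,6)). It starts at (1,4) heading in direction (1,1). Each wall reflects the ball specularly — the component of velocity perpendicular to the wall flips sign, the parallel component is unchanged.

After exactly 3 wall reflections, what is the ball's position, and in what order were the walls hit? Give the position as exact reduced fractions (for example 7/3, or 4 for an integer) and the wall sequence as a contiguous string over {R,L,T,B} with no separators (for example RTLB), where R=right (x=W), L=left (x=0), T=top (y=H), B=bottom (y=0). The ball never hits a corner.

Final position: (3,0)
Wall sequence: TRB

1. t=2 → T at (3,6); v=(1,-1)
2. t=3 → R at (6,3); v=(-1,-1)
3. t=3 → B at (3,0); v=(-1,1)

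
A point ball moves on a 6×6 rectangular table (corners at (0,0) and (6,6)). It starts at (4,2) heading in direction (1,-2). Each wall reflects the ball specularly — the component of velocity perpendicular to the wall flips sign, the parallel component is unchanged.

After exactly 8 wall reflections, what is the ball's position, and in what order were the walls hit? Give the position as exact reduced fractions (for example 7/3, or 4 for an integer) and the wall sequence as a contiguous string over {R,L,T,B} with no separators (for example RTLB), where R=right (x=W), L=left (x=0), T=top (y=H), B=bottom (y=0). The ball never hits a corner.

Final position: (6,2)
Wall sequence: BRTBLTBR

1. t=1 → B at (5,0); v=(1,2)
2. t=1 → R at (6,2); v=(-1,2)
3. t=2 → T at (4,6); v=(-1,-2)
4. t=3 → B at (1,0); v=(-1,2)
5. t=1 → L at (0,2); v=(1,2)
6. t=2 → T at (2,6); v=(1,-2)
7. t=3 → B at (5,0); v=(1,2)
8. t=1 → R at (6,2); v=(-1,2)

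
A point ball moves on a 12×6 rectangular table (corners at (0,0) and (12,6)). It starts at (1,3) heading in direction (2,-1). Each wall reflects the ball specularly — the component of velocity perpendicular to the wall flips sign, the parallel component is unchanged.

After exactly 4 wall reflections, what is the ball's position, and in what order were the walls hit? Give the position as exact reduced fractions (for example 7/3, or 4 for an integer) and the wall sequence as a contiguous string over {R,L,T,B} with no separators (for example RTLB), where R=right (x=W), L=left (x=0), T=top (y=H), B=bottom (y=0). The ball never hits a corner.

1. t=3 → B at (7,0); v=(2,1)
2. t=5/2 → R at (12,5/2); v=(-2,1)
3. t=7/2 → T at (5,6); v=(-2,-1)
4. t=5/2 → L at (0,7/2); v=(2,-1)

Final position: (0,7/2)
Wall sequence: BRTL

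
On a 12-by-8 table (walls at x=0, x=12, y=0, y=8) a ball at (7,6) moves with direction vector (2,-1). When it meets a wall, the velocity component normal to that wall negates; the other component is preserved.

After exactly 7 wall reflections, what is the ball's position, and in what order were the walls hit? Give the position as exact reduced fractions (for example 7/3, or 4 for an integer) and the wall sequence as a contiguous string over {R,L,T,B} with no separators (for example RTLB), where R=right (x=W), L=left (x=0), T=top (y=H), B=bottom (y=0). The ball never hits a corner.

1. t=5/2 → R at (12,7/2); v=(-2,-1)
2. t=7/2 → B at (5,0); v=(-2,1)
3. t=5/2 → L at (0,5/2); v=(2,1)
4. t=11/2 → T at (11,8); v=(2,-1)
5. t=1/2 → R at (12,15/2); v=(-2,-1)
6. t=6 → L at (0,3/2); v=(2,-1)
7. t=3/2 → B at (3,0); v=(2,1)

Final position: (3,0)
Wall sequence: RBLTRLB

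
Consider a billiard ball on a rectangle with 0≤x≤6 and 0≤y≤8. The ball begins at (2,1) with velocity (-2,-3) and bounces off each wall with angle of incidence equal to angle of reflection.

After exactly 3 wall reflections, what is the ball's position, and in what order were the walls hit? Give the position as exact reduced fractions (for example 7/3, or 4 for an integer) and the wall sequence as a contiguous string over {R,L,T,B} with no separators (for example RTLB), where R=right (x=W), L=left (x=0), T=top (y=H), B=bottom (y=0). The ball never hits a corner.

1. t=1/3 → B at (4/3,0); v=(-2,3)
2. t=2/3 → L at (0,2); v=(2,3)
3. t=2 → T at (4,8); v=(2,-3)

Final position: (4,8)
Wall sequence: BLT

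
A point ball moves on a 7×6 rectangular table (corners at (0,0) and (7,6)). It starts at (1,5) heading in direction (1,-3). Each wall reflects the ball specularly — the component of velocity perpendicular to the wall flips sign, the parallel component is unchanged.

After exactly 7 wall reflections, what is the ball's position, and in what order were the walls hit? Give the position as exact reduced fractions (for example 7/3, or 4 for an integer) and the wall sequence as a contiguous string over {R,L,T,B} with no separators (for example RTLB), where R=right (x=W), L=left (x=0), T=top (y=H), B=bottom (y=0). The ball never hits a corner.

Final position: (4/3,6)
Wall sequence: BTBRTBT

1. t=5/3 → B at (8/3,0); v=(1,3)
2. t=2 → T at (14/3,6); v=(1,-3)
3. t=2 → B at (20/3,0); v=(1,3)
4. t=1/3 → R at (7,1); v=(-1,3)
5. t=5/3 → T at (16/3,6); v=(-1,-3)
6. t=2 → B at (10/3,0); v=(-1,3)
7. t=2 → T at (4/3,6); v=(-1,-3)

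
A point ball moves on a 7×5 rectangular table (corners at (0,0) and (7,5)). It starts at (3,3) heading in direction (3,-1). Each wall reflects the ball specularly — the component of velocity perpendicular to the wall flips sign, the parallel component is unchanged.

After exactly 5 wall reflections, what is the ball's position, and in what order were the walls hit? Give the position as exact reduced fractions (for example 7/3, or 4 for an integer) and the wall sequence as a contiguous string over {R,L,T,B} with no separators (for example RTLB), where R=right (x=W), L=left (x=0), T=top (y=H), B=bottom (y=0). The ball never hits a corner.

Final position: (1,5)
Wall sequence: RBLRT

1. t=4/3 → R at (7,5/3); v=(-3,-1)
2. t=5/3 → B at (2,0); v=(-3,1)
3. t=2/3 → L at (0,2/3); v=(3,1)
4. t=7/3 → R at (7,3); v=(-3,1)
5. t=2 → T at (1,5); v=(-3,-1)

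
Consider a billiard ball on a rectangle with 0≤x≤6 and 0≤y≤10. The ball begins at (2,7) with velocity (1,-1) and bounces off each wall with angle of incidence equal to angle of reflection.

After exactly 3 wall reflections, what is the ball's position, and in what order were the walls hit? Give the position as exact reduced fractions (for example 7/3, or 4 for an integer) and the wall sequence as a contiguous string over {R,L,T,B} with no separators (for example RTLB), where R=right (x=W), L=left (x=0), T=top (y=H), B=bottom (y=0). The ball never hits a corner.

Final position: (0,3)
Wall sequence: RBL

1. t=4 → R at (6,3); v=(-1,-1)
2. t=3 → B at (3,0); v=(-1,1)
3. t=3 → L at (0,3); v=(1,1)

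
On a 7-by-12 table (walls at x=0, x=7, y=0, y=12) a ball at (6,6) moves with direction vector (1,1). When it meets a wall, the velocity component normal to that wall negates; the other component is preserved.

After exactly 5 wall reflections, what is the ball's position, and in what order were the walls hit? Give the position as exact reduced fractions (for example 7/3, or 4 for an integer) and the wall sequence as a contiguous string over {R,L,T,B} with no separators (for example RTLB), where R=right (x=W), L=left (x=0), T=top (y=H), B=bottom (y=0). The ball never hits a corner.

Final position: (4,0)
Wall sequence: RTLRB

1. t=1 → R at (7,7); v=(-1,1)
2. t=5 → T at (2,12); v=(-1,-1)
3. t=2 → L at (0,10); v=(1,-1)
4. t=7 → R at (7,3); v=(-1,-1)
5. t=3 → B at (4,0); v=(-1,1)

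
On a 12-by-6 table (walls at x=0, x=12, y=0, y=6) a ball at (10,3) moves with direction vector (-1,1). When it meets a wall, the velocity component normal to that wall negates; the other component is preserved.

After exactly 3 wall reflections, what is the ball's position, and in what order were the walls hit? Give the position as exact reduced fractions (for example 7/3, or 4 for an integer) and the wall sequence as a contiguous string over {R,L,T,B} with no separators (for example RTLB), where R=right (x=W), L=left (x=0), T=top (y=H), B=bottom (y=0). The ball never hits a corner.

Final position: (0,1)
Wall sequence: TBL

1. t=3 → T at (7,6); v=(-1,-1)
2. t=6 → B at (1,0); v=(-1,1)
3. t=1 → L at (0,1); v=(1,1)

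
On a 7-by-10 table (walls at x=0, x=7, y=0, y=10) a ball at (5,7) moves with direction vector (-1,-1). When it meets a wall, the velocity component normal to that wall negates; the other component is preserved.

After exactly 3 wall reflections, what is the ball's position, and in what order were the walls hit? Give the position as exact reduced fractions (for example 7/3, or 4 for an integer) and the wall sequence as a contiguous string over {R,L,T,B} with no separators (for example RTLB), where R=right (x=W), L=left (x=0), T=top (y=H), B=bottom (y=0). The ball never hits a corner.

Final position: (7,5)
Wall sequence: LBR

1. t=5 → L at (0,2); v=(1,-1)
2. t=2 → B at (2,0); v=(1,1)
3. t=5 → R at (7,5); v=(-1,1)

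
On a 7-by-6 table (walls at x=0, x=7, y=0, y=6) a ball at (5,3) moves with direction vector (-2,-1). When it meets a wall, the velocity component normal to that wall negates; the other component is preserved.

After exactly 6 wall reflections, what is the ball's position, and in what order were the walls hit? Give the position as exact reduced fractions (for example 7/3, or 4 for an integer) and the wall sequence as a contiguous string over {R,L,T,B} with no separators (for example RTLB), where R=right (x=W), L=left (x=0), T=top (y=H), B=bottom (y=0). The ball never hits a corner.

Final position: (7,2)
Wall sequence: LBRTLR

1. t=5/2 → L at (0,1/2); v=(2,-1)
2. t=1/2 → B at (1,0); v=(2,1)
3. t=3 → R at (7,3); v=(-2,1)
4. t=3 → T at (1,6); v=(-2,-1)
5. t=1/2 → L at (0,11/2); v=(2,-1)
6. t=7/2 → R at (7,2); v=(-2,-1)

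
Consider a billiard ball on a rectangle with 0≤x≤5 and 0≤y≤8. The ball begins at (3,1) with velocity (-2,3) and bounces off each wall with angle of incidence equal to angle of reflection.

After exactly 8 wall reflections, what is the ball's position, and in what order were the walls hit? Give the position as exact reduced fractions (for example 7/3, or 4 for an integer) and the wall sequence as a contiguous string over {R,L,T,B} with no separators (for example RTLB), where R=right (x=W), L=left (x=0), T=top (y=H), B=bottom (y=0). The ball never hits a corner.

1. t=3/2 → L at (0,11/2); v=(2,3)
2. t=5/6 → T at (5/3,8); v=(2,-3)
3. t=5/3 → R at (5,3); v=(-2,-3)
4. t=1 → B at (3,0); v=(-2,3)
5. t=3/2 → L at (0,9/2); v=(2,3)
6. t=7/6 → T at (7/3,8); v=(2,-3)
7. t=4/3 → R at (5,4); v=(-2,-3)
8. t=4/3 → B at (7/3,0); v=(-2,3)

Final position: (7/3,0)
Wall sequence: LTRBLTRB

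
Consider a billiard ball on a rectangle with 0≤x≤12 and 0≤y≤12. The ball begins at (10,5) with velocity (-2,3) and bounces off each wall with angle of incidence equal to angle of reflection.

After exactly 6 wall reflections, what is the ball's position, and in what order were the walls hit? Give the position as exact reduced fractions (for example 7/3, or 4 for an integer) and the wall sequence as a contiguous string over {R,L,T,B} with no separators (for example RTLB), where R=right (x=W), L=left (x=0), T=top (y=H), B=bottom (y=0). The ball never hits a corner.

Final position: (16/3,0)
Wall sequence: TLBTRB

1. t=7/3 → T at (16/3,12); v=(-2,-3)
2. t=8/3 → L at (0,4); v=(2,-3)
3. t=4/3 → B at (8/3,0); v=(2,3)
4. t=4 → T at (32/3,12); v=(2,-3)
5. t=2/3 → R at (12,10); v=(-2,-3)
6. t=10/3 → B at (16/3,0); v=(-2,3)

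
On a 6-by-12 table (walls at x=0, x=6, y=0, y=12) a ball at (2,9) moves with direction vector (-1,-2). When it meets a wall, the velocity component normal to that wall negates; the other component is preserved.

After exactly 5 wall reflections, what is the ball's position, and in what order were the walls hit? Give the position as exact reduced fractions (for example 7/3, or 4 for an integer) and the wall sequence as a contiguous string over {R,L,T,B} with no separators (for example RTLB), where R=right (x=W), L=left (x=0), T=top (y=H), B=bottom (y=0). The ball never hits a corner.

Final position: (0,5)
Wall sequence: LBRTL

1. t=2 → L at (0,5); v=(1,-2)
2. t=5/2 → B at (5/2,0); v=(1,2)
3. t=7/2 → R at (6,7); v=(-1,2)
4. t=5/2 → T at (7/2,12); v=(-1,-2)
5. t=7/2 → L at (0,5); v=(1,-2)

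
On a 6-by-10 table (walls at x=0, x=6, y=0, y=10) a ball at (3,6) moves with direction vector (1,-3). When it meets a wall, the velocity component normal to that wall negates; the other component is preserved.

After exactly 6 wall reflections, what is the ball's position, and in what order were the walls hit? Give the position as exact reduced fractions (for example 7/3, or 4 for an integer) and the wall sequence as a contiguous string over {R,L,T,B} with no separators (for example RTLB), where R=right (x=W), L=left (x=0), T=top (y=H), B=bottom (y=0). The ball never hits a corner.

Final position: (3,10)
Wall sequence: BRTBLT

1. t=2 → B at (5,0); v=(1,3)
2. t=1 → R at (6,3); v=(-1,3)
3. t=7/3 → T at (11/3,10); v=(-1,-3)
4. t=10/3 → B at (1/3,0); v=(-1,3)
5. t=1/3 → L at (0,1); v=(1,3)
6. t=3 → T at (3,10); v=(1,-3)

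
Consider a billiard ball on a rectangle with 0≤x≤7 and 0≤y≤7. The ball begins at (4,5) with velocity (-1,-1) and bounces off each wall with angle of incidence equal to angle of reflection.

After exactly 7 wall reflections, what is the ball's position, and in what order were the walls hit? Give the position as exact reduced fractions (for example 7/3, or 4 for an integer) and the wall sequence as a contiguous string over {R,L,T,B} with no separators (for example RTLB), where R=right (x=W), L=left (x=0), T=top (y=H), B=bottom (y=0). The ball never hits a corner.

Final position: (7,6)
Wall sequence: LBRTLBR

1. t=4 → L at (0,1); v=(1,-1)
2. t=1 → B at (1,0); v=(1,1)
3. t=6 → R at (7,6); v=(-1,1)
4. t=1 → T at (6,7); v=(-1,-1)
5. t=6 → L at (0,1); v=(1,-1)
6. t=1 → B at (1,0); v=(1,1)
7. t=6 → R at (7,6); v=(-1,1)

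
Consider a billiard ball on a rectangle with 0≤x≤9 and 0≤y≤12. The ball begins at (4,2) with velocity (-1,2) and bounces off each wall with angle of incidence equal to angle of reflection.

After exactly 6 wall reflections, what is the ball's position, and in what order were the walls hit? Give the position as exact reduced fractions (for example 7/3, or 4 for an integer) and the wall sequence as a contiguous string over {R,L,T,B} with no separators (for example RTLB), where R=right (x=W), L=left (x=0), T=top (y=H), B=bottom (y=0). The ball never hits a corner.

1. t=4 → L at (0,10); v=(1,2)
2. t=1 → T at (1,12); v=(1,-2)
3. t=6 → B at (7,0); v=(1,2)
4. t=2 → R at (9,4); v=(-1,2)
5. t=4 → T at (5,12); v=(-1,-2)
6. t=5 → L at (0,2); v=(1,-2)

Final position: (0,2)
Wall sequence: LTBRTL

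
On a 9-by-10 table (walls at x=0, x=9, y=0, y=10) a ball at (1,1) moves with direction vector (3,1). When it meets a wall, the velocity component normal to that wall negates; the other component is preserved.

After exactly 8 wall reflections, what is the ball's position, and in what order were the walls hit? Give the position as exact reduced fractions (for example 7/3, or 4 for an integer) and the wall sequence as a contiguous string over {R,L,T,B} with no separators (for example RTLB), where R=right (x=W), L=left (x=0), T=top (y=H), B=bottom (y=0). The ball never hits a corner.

1. t=8/3 → R at (9,11/3); v=(-3,1)
2. t=3 → L at (0,20/3); v=(3,1)
3. t=3 → R at (9,29/3); v=(-3,1)
4. t=1/3 → T at (8,10); v=(-3,-1)
5. t=8/3 → L at (0,22/3); v=(3,-1)
6. t=3 → R at (9,13/3); v=(-3,-1)
7. t=3 → L at (0,4/3); v=(3,-1)
8. t=4/3 → B at (4,0); v=(3,1)

Final position: (4,0)
Wall sequence: RLRTLRLB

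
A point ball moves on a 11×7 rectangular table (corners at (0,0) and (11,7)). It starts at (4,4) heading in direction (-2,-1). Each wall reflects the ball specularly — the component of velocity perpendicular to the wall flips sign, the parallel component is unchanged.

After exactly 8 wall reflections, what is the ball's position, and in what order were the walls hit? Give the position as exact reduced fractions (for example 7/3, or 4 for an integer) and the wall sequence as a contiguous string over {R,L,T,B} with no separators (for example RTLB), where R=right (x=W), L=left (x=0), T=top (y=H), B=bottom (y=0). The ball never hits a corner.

Final position: (0,6)
Wall sequence: LBRTLBRL

1. t=2 → L at (0,2); v=(2,-1)
2. t=2 → B at (4,0); v=(2,1)
3. t=7/2 → R at (11,7/2); v=(-2,1)
4. t=7/2 → T at (4,7); v=(-2,-1)
5. t=2 → L at (0,5); v=(2,-1)
6. t=5 → B at (10,0); v=(2,1)
7. t=1/2 → R at (11,1/2); v=(-2,1)
8. t=11/2 → L at (0,6); v=(2,1)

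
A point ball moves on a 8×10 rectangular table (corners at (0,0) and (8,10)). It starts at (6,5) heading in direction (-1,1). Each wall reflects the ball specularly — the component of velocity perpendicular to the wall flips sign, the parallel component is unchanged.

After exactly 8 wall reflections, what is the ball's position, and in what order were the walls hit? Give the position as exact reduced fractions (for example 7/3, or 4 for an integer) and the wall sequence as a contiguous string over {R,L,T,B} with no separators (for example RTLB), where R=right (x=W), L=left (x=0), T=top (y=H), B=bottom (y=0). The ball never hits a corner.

Final position: (3,0)
Wall sequence: TLRBLTRB

1. t=5 → T at (1,10); v=(-1,-1)
2. t=1 → L at (0,9); v=(1,-1)
3. t=8 → R at (8,1); v=(-1,-1)
4. t=1 → B at (7,0); v=(-1,1)
5. t=7 → L at (0,7); v=(1,1)
6. t=3 → T at (3,10); v=(1,-1)
7. t=5 → R at (8,5); v=(-1,-1)
8. t=5 → B at (3,0); v=(-1,1)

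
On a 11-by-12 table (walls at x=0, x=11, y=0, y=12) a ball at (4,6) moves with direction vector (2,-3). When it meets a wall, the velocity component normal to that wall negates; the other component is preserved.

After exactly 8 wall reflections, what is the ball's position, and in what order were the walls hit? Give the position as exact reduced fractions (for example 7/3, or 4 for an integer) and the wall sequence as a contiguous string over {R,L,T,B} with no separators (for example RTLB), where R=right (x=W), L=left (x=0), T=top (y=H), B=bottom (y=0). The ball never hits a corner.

Final position: (4,0)
Wall sequence: BRTLBTRB

1. t=2 → B at (8,0); v=(2,3)
2. t=3/2 → R at (11,9/2); v=(-2,3)
3. t=5/2 → T at (6,12); v=(-2,-3)
4. t=3 → L at (0,3); v=(2,-3)
5. t=1 → B at (2,0); v=(2,3)
6. t=4 → T at (10,12); v=(2,-3)
7. t=1/2 → R at (11,21/2); v=(-2,-3)
8. t=7/2 → B at (4,0); v=(-2,3)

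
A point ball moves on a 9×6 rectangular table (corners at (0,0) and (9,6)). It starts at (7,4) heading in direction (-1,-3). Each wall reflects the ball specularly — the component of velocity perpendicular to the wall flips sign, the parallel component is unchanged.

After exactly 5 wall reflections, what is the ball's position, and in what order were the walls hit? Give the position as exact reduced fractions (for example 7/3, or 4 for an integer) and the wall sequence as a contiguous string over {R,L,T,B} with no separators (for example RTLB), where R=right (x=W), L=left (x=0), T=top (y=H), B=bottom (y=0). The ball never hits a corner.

1. t=4/3 → B at (17/3,0); v=(-1,3)
2. t=2 → T at (11/3,6); v=(-1,-3)
3. t=2 → B at (5/3,0); v=(-1,3)
4. t=5/3 → L at (0,5); v=(1,3)
5. t=1/3 → T at (1/3,6); v=(1,-3)

Final position: (1/3,6)
Wall sequence: BTBLT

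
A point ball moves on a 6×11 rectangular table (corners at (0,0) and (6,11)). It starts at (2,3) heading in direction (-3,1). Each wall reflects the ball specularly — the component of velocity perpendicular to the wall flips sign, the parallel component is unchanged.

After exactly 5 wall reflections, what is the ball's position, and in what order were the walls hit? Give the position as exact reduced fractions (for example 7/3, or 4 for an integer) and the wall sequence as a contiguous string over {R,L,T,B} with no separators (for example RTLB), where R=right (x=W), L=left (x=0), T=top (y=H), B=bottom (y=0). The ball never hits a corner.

1. t=2/3 → L at (0,11/3); v=(3,1)
2. t=2 → R at (6,17/3); v=(-3,1)
3. t=2 → L at (0,23/3); v=(3,1)
4. t=2 → R at (6,29/3); v=(-3,1)
5. t=4/3 → T at (2,11); v=(-3,-1)

Final position: (2,11)
Wall sequence: LRLRT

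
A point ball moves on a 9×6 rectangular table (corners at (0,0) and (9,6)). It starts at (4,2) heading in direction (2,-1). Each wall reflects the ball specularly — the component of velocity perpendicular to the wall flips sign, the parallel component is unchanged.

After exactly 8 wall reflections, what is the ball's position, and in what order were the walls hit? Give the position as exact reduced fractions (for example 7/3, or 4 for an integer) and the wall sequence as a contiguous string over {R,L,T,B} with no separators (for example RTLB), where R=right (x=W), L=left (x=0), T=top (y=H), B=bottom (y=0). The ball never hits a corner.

1. t=2 → B at (8,0); v=(2,1)
2. t=1/2 → R at (9,1/2); v=(-2,1)
3. t=9/2 → L at (0,5); v=(2,1)
4. t=1 → T at (2,6); v=(2,-1)
5. t=7/2 → R at (9,5/2); v=(-2,-1)
6. t=5/2 → B at (4,0); v=(-2,1)
7. t=2 → L at (0,2); v=(2,1)
8. t=4 → T at (8,6); v=(2,-1)

Final position: (8,6)
Wall sequence: BRLTRBLT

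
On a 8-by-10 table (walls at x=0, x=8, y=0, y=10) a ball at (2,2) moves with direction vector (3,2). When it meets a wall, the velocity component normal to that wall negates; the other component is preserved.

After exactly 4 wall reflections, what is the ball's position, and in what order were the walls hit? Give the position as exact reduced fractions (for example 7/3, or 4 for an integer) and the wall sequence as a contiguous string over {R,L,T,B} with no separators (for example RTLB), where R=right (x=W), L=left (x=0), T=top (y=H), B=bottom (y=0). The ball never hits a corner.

Final position: (8,10/3)
Wall sequence: RTLR

1. t=2 → R at (8,6); v=(-3,2)
2. t=2 → T at (2,10); v=(-3,-2)
3. t=2/3 → L at (0,26/3); v=(3,-2)
4. t=8/3 → R at (8,10/3); v=(-3,-2)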